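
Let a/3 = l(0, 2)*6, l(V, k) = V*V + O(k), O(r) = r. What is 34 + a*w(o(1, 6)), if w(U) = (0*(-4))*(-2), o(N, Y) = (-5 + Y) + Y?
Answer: 34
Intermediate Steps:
o(N, Y) = -5 + 2*Y
l(V, k) = k + V² (l(V, k) = V*V + k = V² + k = k + V²)
w(U) = 0 (w(U) = 0*(-2) = 0)
a = 36 (a = 3*((2 + 0²)*6) = 3*((2 + 0)*6) = 3*(2*6) = 3*12 = 36)
34 + a*w(o(1, 6)) = 34 + 36*0 = 34 + 0 = 34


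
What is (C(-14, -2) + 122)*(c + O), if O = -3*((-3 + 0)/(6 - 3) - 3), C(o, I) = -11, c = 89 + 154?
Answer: 28305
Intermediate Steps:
c = 243
O = 12 (O = -3*(-3/3 - 3) = -3*(-3*⅓ - 3) = -3*(-1 - 3) = -3*(-4) = 12)
(C(-14, -2) + 122)*(c + O) = (-11 + 122)*(243 + 12) = 111*255 = 28305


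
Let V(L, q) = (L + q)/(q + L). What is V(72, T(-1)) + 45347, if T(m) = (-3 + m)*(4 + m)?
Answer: 45348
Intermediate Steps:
V(L, q) = 1 (V(L, q) = (L + q)/(L + q) = 1)
V(72, T(-1)) + 45347 = 1 + 45347 = 45348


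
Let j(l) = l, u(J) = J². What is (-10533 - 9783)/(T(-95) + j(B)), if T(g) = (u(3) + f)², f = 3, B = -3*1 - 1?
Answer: -5079/35 ≈ -145.11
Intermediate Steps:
B = -4 (B = -3 - 1 = -4)
T(g) = 144 (T(g) = (3² + 3)² = (9 + 3)² = 12² = 144)
(-10533 - 9783)/(T(-95) + j(B)) = (-10533 - 9783)/(144 - 4) = -20316/140 = -20316*1/140 = -5079/35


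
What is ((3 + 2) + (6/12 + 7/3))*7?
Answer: 329/6 ≈ 54.833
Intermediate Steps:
((3 + 2) + (6/12 + 7/3))*7 = (5 + (6*(1/12) + 7*(⅓)))*7 = (5 + (½ + 7/3))*7 = (5 + 17/6)*7 = (47/6)*7 = 329/6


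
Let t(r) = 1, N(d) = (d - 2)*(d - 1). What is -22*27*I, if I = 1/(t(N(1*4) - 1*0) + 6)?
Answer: -594/7 ≈ -84.857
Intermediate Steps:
N(d) = (-1 + d)*(-2 + d) (N(d) = (-2 + d)*(-1 + d) = (-1 + d)*(-2 + d))
I = ⅐ (I = 1/(1 + 6) = 1/7 = ⅐ ≈ 0.14286)
-22*27*I = -22*27/7 = -594/7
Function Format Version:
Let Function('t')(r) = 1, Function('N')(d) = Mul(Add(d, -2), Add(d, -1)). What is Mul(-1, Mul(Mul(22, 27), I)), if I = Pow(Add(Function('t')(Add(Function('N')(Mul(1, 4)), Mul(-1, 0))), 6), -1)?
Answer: Rational(-594, 7) ≈ -84.857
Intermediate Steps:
Function('N')(d) = Mul(Add(-1, d), Add(-2, d)) (Function('N')(d) = Mul(Add(-2, d), Add(-1, d)) = Mul(Add(-1, d), Add(-2, d)))
I = Rational(1, 7) (I = Pow(Add(1, 6), -1) = Pow(7, -1) = Rational(1, 7) ≈ 0.14286)
Mul(-1, Mul(Mul(22, 27), I)) = Mul(-1, Mul(Mul(22, 27), Rational(1, 7))) = Mul(-1, Mul(594, Rational(1, 7))) = Mul(-1, Rational(594, 7)) = Rational(-594, 7)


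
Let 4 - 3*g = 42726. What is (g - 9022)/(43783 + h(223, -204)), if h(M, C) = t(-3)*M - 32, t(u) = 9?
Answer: -34894/68637 ≈ -0.50838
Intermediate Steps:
g = -42722/3 (g = 4/3 - 1/3*42726 = 4/3 - 14242 = -42722/3 ≈ -14241.)
h(M, C) = -32 + 9*M (h(M, C) = 9*M - 32 = -32 + 9*M)
(g - 9022)/(43783 + h(223, -204)) = (-42722/3 - 9022)/(43783 + (-32 + 9*223)) = -69788/(3*(43783 + (-32 + 2007))) = -69788/(3*(43783 + 1975)) = -69788/3/45758 = -69788/3*1/45758 = -34894/68637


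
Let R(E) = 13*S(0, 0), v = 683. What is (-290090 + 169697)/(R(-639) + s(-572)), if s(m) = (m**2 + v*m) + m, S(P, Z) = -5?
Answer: 9261/4933 ≈ 1.8774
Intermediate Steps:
s(m) = m**2 + 684*m (s(m) = (m**2 + 683*m) + m = m**2 + 684*m)
R(E) = -65 (R(E) = 13*(-5) = -65)
(-290090 + 169697)/(R(-639) + s(-572)) = (-290090 + 169697)/(-65 - 572*(684 - 572)) = -120393/(-65 - 572*112) = -120393/(-65 - 64064) = -120393/(-64129) = -120393*(-1/64129) = 9261/4933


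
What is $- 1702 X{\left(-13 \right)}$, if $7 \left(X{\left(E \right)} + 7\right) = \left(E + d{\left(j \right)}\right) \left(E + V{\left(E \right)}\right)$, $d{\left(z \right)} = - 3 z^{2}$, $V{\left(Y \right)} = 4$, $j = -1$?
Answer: $- \frac{161690}{7} \approx -23099.0$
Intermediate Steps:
$X{\left(E \right)} = -7 + \frac{\left(-3 + E\right) \left(4 + E\right)}{7}$ ($X{\left(E \right)} = -7 + \frac{\left(E - 3 \left(-1\right)^{2}\right) \left(E + 4\right)}{7} = -7 + \frac{\left(E - 3\right) \left(4 + E\right)}{7} = -7 + \frac{\left(-3 + E\right) \left(4 + E\right)}{7}$)
$- 1702 X{\left(-13 \right)} = - 1702 \left(- \frac{61}{7} + \frac{1}{7} \left(-13\right) + \frac{\left(-13\right)^{2}}{7}\right) = - 1702 \left(- \frac{61}{7} - \frac{13}{7} + \frac{1}{7} \cdot 169\right) = - 1702 \left(- \frac{61}{7} - \frac{13}{7} + \frac{169}{7}\right) = \left(-1702\right) \frac{95}{7} = - \frac{161690}{7}$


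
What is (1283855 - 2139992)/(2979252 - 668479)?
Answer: -856137/2310773 ≈ -0.37050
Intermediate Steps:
(1283855 - 2139992)/(2979252 - 668479) = -856137/2310773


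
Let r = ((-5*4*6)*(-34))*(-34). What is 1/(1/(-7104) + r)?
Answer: -7104/985466881 ≈ -7.2088e-6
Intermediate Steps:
r = -138720 (r = (-20*6*(-34))*(-34) = -120*(-34)*(-34) = 4080*(-34) = -138720)
1/(1/(-7104) + r) = 1/(1/(-7104) - 138720) = 1/(-1/7104 - 138720) = 1/(-985466881/7104) = -7104/985466881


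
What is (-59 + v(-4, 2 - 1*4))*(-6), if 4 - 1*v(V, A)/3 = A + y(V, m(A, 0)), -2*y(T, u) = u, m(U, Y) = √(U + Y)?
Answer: 246 - 9*I*√2 ≈ 246.0 - 12.728*I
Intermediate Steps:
y(T, u) = -u/2
v(V, A) = 12 - 3*A + 3*√A/2 (v(V, A) = 12 - 3*(A - √(A + 0)/2) = 12 - 3*(A - √A/2) = 12 + (-3*A + 3*√A/2) = 12 - 3*A + 3*√A/2)
(-59 + v(-4, 2 - 1*4))*(-6) = (-59 + (12 - 3*(2 - 1*4) + 3*√(2 - 1*4)/2))*(-6) = (-59 + (12 - 3*(2 - 4) + 3*√(2 - 4)/2))*(-6) = (-59 + (12 - 3*(-2) + 3*√(-2)/2))*(-6) = (-59 + (12 + 6 + 3*(I*√2)/2))*(-6) = (-59 + (12 + 6 + 3*I*√2/2))*(-6) = (-59 + (18 + 3*I*√2/2))*(-6) = (-41 + 3*I*√2/2)*(-6) = 246 - 9*I*√2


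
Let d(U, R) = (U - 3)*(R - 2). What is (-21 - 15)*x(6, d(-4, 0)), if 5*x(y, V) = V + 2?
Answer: -576/5 ≈ -115.20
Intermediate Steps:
d(U, R) = (-3 + U)*(-2 + R)
x(y, V) = ⅖ + V/5 (x(y, V) = (V + 2)/5 = (2 + V)/5 = ⅖ + V/5)
(-21 - 15)*x(6, d(-4, 0)) = (-21 - 15)*(⅖ + (6 - 3*0 - 2*(-4) + 0*(-4))/5) = -36*(⅖ + (6 + 0 + 8 + 0)/5) = -36*(⅖ + (⅕)*14) = -36*(⅖ + 14/5) = -36*16/5 = -576/5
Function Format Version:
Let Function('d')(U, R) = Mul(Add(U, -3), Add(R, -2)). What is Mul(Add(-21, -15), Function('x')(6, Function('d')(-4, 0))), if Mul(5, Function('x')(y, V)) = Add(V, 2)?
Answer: Rational(-576, 5) ≈ -115.20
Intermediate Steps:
Function('d')(U, R) = Mul(Add(-3, U), Add(-2, R))
Function('x')(y, V) = Add(Rational(2, 5), Mul(Rational(1, 5), V)) (Function('x')(y, V) = Mul(Rational(1, 5), Add(V, 2)) = Mul(Rational(1, 5), Add(2, V)) = Add(Rational(2, 5), Mul(Rational(1, 5), V)))
Mul(Add(-21, -15), Function('x')(6, Function('d')(-4, 0))) = Mul(Add(-21, -15), Add(Rational(2, 5), Mul(Rational(1, 5), Add(6, Mul(-3, 0), Mul(-2, -4), Mul(0, -4))))) = Mul(-36, Add(Rational(2, 5), Mul(Rational(1, 5), Add(6, 0, 8, 0)))) = Mul(-36, Add(Rational(2, 5), Mul(Rational(1, 5), 14))) = Mul(-36, Add(Rational(2, 5), Rational(14, 5))) = Mul(-36, Rational(16, 5)) = Rational(-576, 5)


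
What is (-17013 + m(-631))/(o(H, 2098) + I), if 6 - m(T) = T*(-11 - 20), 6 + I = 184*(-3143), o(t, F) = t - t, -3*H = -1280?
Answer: 18284/289159 ≈ 0.063232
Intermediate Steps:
H = 1280/3 (H = -⅓*(-1280) = 1280/3 ≈ 426.67)
o(t, F) = 0
I = -578318 (I = -6 + 184*(-3143) = -6 - 578312 = -578318)
m(T) = 6 + 31*T (m(T) = 6 - T*(-11 - 20) = 6 - T*(-31) = 6 - (-31)*T = 6 + 31*T)
(-17013 + m(-631))/(o(H, 2098) + I) = (-17013 + (6 + 31*(-631)))/(0 - 578318) = (-17013 + (6 - 19561))/(-578318) = (-17013 - 19555)*(-1/578318) = -36568*(-1/578318) = 18284/289159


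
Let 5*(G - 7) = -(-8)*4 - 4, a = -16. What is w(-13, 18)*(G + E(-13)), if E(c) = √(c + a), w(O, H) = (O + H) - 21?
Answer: -1008/5 - 16*I*√29 ≈ -201.6 - 86.163*I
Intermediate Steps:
G = 63/5 (G = 7 + (-(-8)*4 - 4)/5 = 7 + (-8*(-4) - 4)/5 = 7 + (32 - 4)/5 = 7 + (⅕)*28 = 7 + 28/5 = 63/5 ≈ 12.600)
w(O, H) = -21 + H + O (w(O, H) = (H + O) - 21 = -21 + H + O)
E(c) = √(-16 + c) (E(c) = √(c - 16) = √(-16 + c))
w(-13, 18)*(G + E(-13)) = (-21 + 18 - 13)*(63/5 + √(-16 - 13)) = -16*(63/5 + √(-29)) = -16*(63/5 + I*√29) = -1008/5 - 16*I*√29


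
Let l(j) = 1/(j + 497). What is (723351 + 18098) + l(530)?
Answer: 761468124/1027 ≈ 7.4145e+5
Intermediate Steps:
l(j) = 1/(497 + j)
(723351 + 18098) + l(530) = (723351 + 18098) + 1/(497 + 530) = 741449 + 1/1027 = 761468124/1027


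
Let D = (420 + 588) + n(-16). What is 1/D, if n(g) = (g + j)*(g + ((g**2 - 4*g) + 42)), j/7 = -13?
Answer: -1/36014 ≈ -2.7767e-5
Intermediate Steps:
j = -91 (j = 7*(-13) = -91)
n(g) = (-91 + g)*(42 + g**2 - 3*g) (n(g) = (g - 91)*(g + ((g**2 - 4*g) + 42)) = (-91 + g)*(g + (42 + g**2 - 4*g)) = (-91 + g)*(42 + g**2 - 3*g))
D = -36014 (D = (420 + 588) + (-3822 + (-16)**3 - 94*(-16)**2 + 315*(-16)) = 1008 + (-3822 - 4096 - 94*256 - 5040) = 1008 + (-3822 - 4096 - 24064 - 5040) = 1008 - 37022 = -36014)
1/D = 1/(-36014) = -1/36014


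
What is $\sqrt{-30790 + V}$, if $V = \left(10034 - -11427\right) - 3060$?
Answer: $i \sqrt{12389} \approx 111.31 i$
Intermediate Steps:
$V = 18401$ ($V = \left(10034 + 11427\right) - 3060 = 21461 - 3060 = 18401$)
$\sqrt{-30790 + V} = \sqrt{-30790 + 18401} = \sqrt{-12389} = i \sqrt{12389}$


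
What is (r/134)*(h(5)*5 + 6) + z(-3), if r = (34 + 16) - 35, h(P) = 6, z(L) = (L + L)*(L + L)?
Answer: 2682/67 ≈ 40.030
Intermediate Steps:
z(L) = 4*L**2 (z(L) = (2*L)*(2*L) = 4*L**2)
r = 15 (r = 50 - 35 = 15)
(r/134)*(h(5)*5 + 6) + z(-3) = (15/134)*(6*5 + 6) + 4*(-3)**2 = (15*(1/134))*(30 + 6) + 4*9 = (15/134)*36 + 36 = 270/67 + 36 = 2682/67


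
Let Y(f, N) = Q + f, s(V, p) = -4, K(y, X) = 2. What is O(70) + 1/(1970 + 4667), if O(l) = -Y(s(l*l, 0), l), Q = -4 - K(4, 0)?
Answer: 66371/6637 ≈ 10.000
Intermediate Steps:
Q = -6 (Q = -4 - 1*2 = -4 - 2 = -6)
Y(f, N) = -6 + f
O(l) = 10 (O(l) = -(-6 - 4) = -1*(-10) = 10)
O(70) + 1/(1970 + 4667) = 10 + 1/(1970 + 4667) = 10 + 1/6637 = 66371/6637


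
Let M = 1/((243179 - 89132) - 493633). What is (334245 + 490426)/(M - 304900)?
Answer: -280046726206/103539771401 ≈ -2.7047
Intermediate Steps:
M = -1/339586 (M = 1/(154047 - 493633) = 1/(-339586) = -1/339586 ≈ -2.9448e-6)
(334245 + 490426)/(M - 304900) = (334245 + 490426)/(-1/339586 - 304900) = 824671/(-103539771401/339586) = 824671*(-339586/103539771401) = -280046726206/103539771401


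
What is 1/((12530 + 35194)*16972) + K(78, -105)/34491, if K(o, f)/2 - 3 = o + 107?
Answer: 33838822691/3104081652272 ≈ 0.010901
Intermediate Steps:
K(o, f) = 220 + 2*o (K(o, f) = 6 + 2*(o + 107) = 6 + 2*(107 + o) = 6 + (214 + 2*o) = 220 + 2*o)
1/((12530 + 35194)*16972) + K(78, -105)/34491 = 1/((12530 + 35194)*16972) + (220 + 2*78)/34491 = (1/16972)/47724 + (220 + 156)*(1/34491) = (1/47724)*(1/16972) + 376*(1/34491) = 1/809971728 + 376/34491 = 33838822691/3104081652272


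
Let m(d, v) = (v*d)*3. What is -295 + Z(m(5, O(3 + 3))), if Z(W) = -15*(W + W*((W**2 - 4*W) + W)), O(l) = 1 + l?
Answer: -16870120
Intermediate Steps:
m(d, v) = 3*d*v (m(d, v) = (d*v)*3 = 3*d*v)
Z(W) = -15*W - 15*W*(W**2 - 3*W) (Z(W) = -15*(W + W*(W**2 - 3*W)) = -15*W - 15*W*(W**2 - 3*W))
-295 + Z(m(5, O(3 + 3))) = -295 + 15*(3*5*(1 + (3 + 3)))*(-1 - (3*5*(1 + (3 + 3)))**2 + 3*(3*5*(1 + (3 + 3)))) = -295 + 15*(3*5*(1 + 6))*(-1 - (3*5*(1 + 6))**2 + 3*(3*5*(1 + 6))) = -295 + 15*(3*5*7)*(-1 - (3*5*7)**2 + 3*(3*5*7)) = -295 + 15*105*(-1 - 1*105**2 + 3*105) = -295 + 15*105*(-1 - 1*11025 + 315) = -295 + 15*105*(-1 - 11025 + 315) = -295 + 15*105*(-10711) = -295 - 16869825 = -16870120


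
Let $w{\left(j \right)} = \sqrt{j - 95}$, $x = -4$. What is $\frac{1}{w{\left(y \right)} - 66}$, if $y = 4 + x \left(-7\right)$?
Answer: $- \frac{22}{1473} - \frac{i \sqrt{7}}{1473} \approx -0.014936 - 0.0017962 i$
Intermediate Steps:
$y = 32$ ($y = 4 - -28 = 4 + 28 = 32$)
$w{\left(j \right)} = \sqrt{-95 + j}$
$\frac{1}{w{\left(y \right)} - 66} = \frac{1}{\sqrt{-95 + 32} - 66} = \frac{1}{\sqrt{-63} - 66} = \frac{1}{3 i \sqrt{7} - 66} = \frac{1}{-66 + 3 i \sqrt{7}}$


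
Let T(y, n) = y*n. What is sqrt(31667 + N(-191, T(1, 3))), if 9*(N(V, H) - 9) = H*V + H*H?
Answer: 2*sqrt(71130)/3 ≈ 177.80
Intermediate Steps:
T(y, n) = n*y
N(V, H) = 9 + H**2/9 + H*V/9 (N(V, H) = 9 + (H*V + H*H)/9 = 9 + (H*V + H**2)/9 = 9 + (H**2 + H*V)/9 = 9 + (H**2/9 + H*V/9) = 9 + H**2/9 + H*V/9)
sqrt(31667 + N(-191, T(1, 3))) = sqrt(31667 + (9 + (3*1)**2/9 + (1/9)*(3*1)*(-191))) = sqrt(31667 + (9 + (1/9)*3**2 + (1/9)*3*(-191))) = sqrt(31667 + (9 + (1/9)*9 - 191/3)) = sqrt(31667 + (9 + 1 - 191/3)) = sqrt(31667 - 161/3) = sqrt(94840/3) = 2*sqrt(71130)/3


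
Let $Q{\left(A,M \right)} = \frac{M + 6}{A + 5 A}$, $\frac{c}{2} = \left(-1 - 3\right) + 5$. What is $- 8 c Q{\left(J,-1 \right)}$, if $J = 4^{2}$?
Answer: $- \frac{5}{6} \approx -0.83333$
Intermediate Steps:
$c = 2$ ($c = 2 \left(\left(-1 - 3\right) + 5\right) = 2 \left(-4 + 5\right) = 2 \cdot 1 = 2$)
$J = 16$
$Q{\left(A,M \right)} = \frac{6 + M}{6 A}$
$- 8 c Q{\left(J,-1 \right)} = \left(-8\right) 2 \frac{6 - 1}{6 \cdot 16} = - 16 \cdot \frac{1}{6} \cdot \frac{1}{16} \cdot 5 = \left(-16\right) \frac{5}{96} = - \frac{5}{6}$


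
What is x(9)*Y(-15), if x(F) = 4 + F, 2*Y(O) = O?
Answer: -195/2 ≈ -97.500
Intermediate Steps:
Y(O) = O/2
x(9)*Y(-15) = (4 + 9)*((1/2)*(-15)) = 13*(-15/2) = -195/2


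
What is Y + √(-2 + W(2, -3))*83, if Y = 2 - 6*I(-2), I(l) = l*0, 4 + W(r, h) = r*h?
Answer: 2 + 166*I*√3 ≈ 2.0 + 287.52*I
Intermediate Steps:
W(r, h) = -4 + h*r (W(r, h) = -4 + r*h = -4 + h*r)
I(l) = 0
Y = 2 (Y = 2 - 6*0 = 2 + 0 = 2)
Y + √(-2 + W(2, -3))*83 = 2 + √(-2 + (-4 - 3*2))*83 = 2 + √(-2 + (-4 - 6))*83 = 2 + √(-2 - 10)*83 = 2 + √(-12)*83 = 2 + (2*I*√3)*83 = 2 + 166*I*√3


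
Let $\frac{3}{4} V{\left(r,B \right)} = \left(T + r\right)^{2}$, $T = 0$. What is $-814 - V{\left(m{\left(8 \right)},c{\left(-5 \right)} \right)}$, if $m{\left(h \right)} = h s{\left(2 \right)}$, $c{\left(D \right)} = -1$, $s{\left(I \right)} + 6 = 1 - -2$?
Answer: $-1582$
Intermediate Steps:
$s{\left(I \right)} = -3$ ($s{\left(I \right)} = -6 + \left(1 - -2\right) = -6 + \left(1 + 2\right) = -6 + 3 = -3$)
$m{\left(h \right)} = - 3 h$ ($m{\left(h \right)} = h \left(-3\right) = - 3 h$)
$V{\left(r,B \right)} = \frac{4 r^{2}}{3}$ ($V{\left(r,B \right)} = \frac{4 \left(0 + r\right)^{2}}{3} = \frac{4 r^{2}}{3}$)
$-814 - V{\left(m{\left(8 \right)},c{\left(-5 \right)} \right)} = -814 - \frac{4 \left(\left(-3\right) 8\right)^{2}}{3} = -814 - \frac{4 \left(-24\right)^{2}}{3} = -814 - \frac{4}{3} \cdot 576 = -814 - 768 = -1582$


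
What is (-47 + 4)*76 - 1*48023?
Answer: -51291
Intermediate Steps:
(-47 + 4)*76 - 1*48023 = -43*76 - 48023 = -3268 - 48023 = -51291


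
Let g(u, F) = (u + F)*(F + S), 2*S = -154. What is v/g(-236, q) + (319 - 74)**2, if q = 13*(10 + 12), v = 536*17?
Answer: 313635181/5225 ≈ 60026.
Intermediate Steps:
S = -77 (S = (1/2)*(-154) = -77)
v = 9112
q = 286 (q = 13*22 = 286)
g(u, F) = (-77 + F)*(F + u) (g(u, F) = (u + F)*(F - 77) = (F + u)*(-77 + F) = (-77 + F)*(F + u))
v/g(-236, q) + (319 - 74)**2 = 9112/(286**2 - 77*286 - 77*(-236) + 286*(-236)) + (319 - 74)**2 = 9112/(81796 - 22022 + 18172 - 67496) + 245**2 = 9112/10450 + 60025 = 9112*(1/10450) + 60025 = 4556/5225 + 60025 = 313635181/5225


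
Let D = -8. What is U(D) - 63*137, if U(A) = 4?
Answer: -8627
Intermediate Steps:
U(D) - 63*137 = 4 - 63*137 = 4 - 8631 = -8627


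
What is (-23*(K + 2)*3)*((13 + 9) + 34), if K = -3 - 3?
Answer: 15456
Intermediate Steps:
K = -6
(-23*(K + 2)*3)*((13 + 9) + 34) = (-23*(-6 + 2)*3)*((13 + 9) + 34) = (-(-92)*3)*(22 + 34) = -23*(-12)*56 = 276*56 = 15456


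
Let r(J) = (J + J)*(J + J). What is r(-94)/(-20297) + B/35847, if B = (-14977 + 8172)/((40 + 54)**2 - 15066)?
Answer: -1578624930311/906572852514 ≈ -1.7413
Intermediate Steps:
B = 1361/1246 (B = -6805/(94**2 - 15066) = -6805/(8836 - 15066) = -6805/(-6230) = -6805*(-1/6230) = 1361/1246 ≈ 1.0923)
r(J) = 4*J**2 (r(J) = (2*J)*(2*J) = 4*J**2)
r(-94)/(-20297) + B/35847 = (4*(-94)**2)/(-20297) + (1361/1246)/35847 = (4*8836)*(-1/20297) + (1361/1246)*(1/35847) = 35344*(-1/20297) + 1361/44665362 = -35344/20297 + 1361/44665362 = -1578624930311/906572852514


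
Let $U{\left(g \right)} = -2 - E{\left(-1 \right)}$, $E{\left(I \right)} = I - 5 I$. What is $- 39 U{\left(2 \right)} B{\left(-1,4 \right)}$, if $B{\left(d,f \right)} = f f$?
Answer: $3744$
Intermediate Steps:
$E{\left(I \right)} = - 4 I$
$B{\left(d,f \right)} = f^{2}$
$U{\left(g \right)} = -6$ ($U{\left(g \right)} = -2 - \left(-4\right) \left(-1\right) = -2 - 4 = -6$)
$- 39 U{\left(2 \right)} B{\left(-1,4 \right)} = \left(-39\right) \left(-6\right) 4^{2} = 234 \cdot 16 = 3744$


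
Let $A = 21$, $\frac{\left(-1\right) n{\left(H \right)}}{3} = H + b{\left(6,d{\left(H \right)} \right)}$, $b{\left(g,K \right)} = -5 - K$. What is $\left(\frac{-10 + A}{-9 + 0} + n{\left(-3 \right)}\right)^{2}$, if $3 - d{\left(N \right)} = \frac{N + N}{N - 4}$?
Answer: $\frac{3385600}{3969} \approx 853.01$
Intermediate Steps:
$d{\left(N \right)} = 3 - \frac{2 N}{-4 + N}$ ($d{\left(N \right)} = 3 - \frac{N + N}{N - 4} = 3 - \frac{2 N}{-4 + N}$)
$n{\left(H \right)} = 15 - 3 H + \frac{3 \left(-12 + H\right)}{-4 + H}$ ($n{\left(H \right)} = - 3 \left(H - \left(5 + \frac{-12 + H}{-4 + H}\right)\right) = - 3 \left(-5 + H - \frac{-12 + H}{-4 + H}\right) = 15 - 3 H + \frac{3 \left(-12 + H\right)}{-4 + H}$)
$\left(\frac{-10 + A}{-9 + 0} + n{\left(-3 \right)}\right)^{2} = \left(\frac{-10 + 21}{-9 + 0} + \frac{3 \left(-32 - \left(-3\right)^{2} + 10 \left(-3\right)\right)}{-4 - 3}\right)^{2} = \left(\frac{11}{-9} + \frac{3 \left(-32 - 9 - 30\right)}{-7}\right)^{2} = \left(11 \left(- \frac{1}{9}\right) + 3 \left(- \frac{1}{7}\right) \left(-32 - 9 - 30\right)\right)^{2} = \left(- \frac{11}{9} + 3 \left(- \frac{1}{7}\right) \left(-71\right)\right)^{2} = \left(- \frac{11}{9} + \frac{213}{7}\right)^{2} = \left(\frac{1840}{63}\right)^{2} = \frac{3385600}{3969}$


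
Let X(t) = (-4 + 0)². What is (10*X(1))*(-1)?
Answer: -160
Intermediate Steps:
X(t) = 16 (X(t) = (-4)² = 16)
(10*X(1))*(-1) = (10*16)*(-1) = 160*(-1) = -160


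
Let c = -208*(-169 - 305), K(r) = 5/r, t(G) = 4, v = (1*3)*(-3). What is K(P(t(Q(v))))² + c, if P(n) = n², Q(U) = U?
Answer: 25239577/256 ≈ 98592.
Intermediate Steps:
v = -9 (v = 3*(-3) = -9)
c = 98592 (c = -208*(-474) = 98592)
K(P(t(Q(v))))² + c = (5/(4²))² + 98592 = (5/16)² + 98592 = 25/256 + 98592 = 25239577/256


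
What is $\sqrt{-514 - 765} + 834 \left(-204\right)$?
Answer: $-170136 + i \sqrt{1279} \approx -1.7014 \cdot 10^{5} + 35.763 i$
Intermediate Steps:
$\sqrt{-514 - 765} + 834 \left(-204\right) = \sqrt{-1279} - 170136 = i \sqrt{1279} - 170136 = -170136 + i \sqrt{1279}$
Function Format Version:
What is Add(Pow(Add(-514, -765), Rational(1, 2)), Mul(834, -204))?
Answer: Add(-170136, Mul(I, Pow(1279, Rational(1, 2)))) ≈ Add(-1.7014e+5, Mul(35.763, I))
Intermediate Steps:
Add(Pow(Add(-514, -765), Rational(1, 2)), Mul(834, -204)) = Add(Pow(-1279, Rational(1, 2)), -170136) = Add(Mul(I, Pow(1279, Rational(1, 2))), -170136) = Add(-170136, Mul(I, Pow(1279, Rational(1, 2))))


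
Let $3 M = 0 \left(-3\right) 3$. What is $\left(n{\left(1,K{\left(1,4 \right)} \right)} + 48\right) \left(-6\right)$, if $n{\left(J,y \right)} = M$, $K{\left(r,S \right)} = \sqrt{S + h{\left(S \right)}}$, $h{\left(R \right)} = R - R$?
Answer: $-288$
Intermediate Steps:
$h{\left(R \right)} = 0$
$K{\left(r,S \right)} = \sqrt{S}$ ($K{\left(r,S \right)} = \sqrt{S + 0} = \sqrt{S}$)
$M = 0$ ($M = \frac{0 \left(-3\right) 3}{3} = \frac{0 \cdot 3}{3} = \frac{1}{3} \cdot 0 = 0$)
$n{\left(J,y \right)} = 0$
$\left(n{\left(1,K{\left(1,4 \right)} \right)} + 48\right) \left(-6\right) = \left(0 + 48\right) \left(-6\right) = 48 \left(-6\right) = -288$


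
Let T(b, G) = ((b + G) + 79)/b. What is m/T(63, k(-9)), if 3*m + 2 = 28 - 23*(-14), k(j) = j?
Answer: 1044/19 ≈ 54.947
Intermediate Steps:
m = 116 (m = -⅔ + (28 - 23*(-14))/3 = -⅔ + (28 + 322)/3 = -⅔ + (⅓)*350 = -⅔ + 350/3 = 116)
T(b, G) = (79 + G + b)/b (T(b, G) = ((G + b) + 79)/b = (79 + G + b)/b)
m/T(63, k(-9)) = 116/(((79 - 9 + 63)/63)) = 116/(((1/63)*133)) = 116/(19/9) = 116*(9/19) = 1044/19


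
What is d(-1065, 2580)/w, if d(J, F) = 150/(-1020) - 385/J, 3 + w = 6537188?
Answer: 1553/47342293770 ≈ 3.2804e-8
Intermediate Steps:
w = 6537185 (w = -3 + 6537188 = 6537185)
d(J, F) = -5/34 - 385/J (d(J, F) = 150*(-1/1020) - 385/J = -5/34 - 385/J)
d(-1065, 2580)/w = (-5/34 - 385/(-1065))/6537185 = (-5/34 - 385*(-1/1065))*(1/6537185) = (-5/34 + 77/213)*(1/6537185) = (1553/7242)*(1/6537185) = 1553/47342293770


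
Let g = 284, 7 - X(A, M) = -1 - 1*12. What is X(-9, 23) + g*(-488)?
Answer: -138572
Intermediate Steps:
X(A, M) = 20 (X(A, M) = 7 - (-1 - 1*12) = 7 - (-1 - 12) = 7 - 1*(-13) = 7 + 13 = 20)
X(-9, 23) + g*(-488) = 20 + 284*(-488) = 20 - 138592 = -138572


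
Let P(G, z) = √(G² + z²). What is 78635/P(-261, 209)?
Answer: 78635*√111802/111802 ≈ 235.18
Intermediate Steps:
78635/P(-261, 209) = 78635/(√((-261)² + 209²)) = 78635/(√(68121 + 43681)) = 78635/(√111802) = 78635*(√111802/111802) = 78635*√111802/111802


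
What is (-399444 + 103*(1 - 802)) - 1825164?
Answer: -2307111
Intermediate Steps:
(-399444 + 103*(1 - 802)) - 1825164 = (-399444 + 103*(-801)) - 1825164 = (-399444 - 82503) - 1825164 = -481947 - 1825164 = -2307111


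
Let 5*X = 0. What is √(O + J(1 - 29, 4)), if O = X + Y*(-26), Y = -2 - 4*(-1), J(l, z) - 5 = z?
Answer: I*√43 ≈ 6.5574*I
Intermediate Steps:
X = 0 (X = (⅕)*0 = 0)
J(l, z) = 5 + z
Y = 2 (Y = -2 + 4 = 2)
O = -52 (O = 0 + 2*(-26) = 0 - 52 = -52)
√(O + J(1 - 29, 4)) = √(-52 + (5 + 4)) = √(-52 + 9) = √(-43) = I*√43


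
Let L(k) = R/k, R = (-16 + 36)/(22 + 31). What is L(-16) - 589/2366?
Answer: -68349/250796 ≈ -0.27253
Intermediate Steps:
R = 20/53 ≈ 0.37736
L(k) = 20/(53*k)
L(-16) - 589/2366 = (20/53)/(-16) - 589/2366 = (20/53)*(-1/16) - 589*1/2366 = -5/212 - 589/2366 = -68349/250796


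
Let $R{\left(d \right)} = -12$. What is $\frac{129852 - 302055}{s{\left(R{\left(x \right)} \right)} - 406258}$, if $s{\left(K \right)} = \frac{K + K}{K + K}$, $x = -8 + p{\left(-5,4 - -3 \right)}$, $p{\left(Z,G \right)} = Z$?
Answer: $\frac{57401}{135419} \approx 0.42388$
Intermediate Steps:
$x = -13$ ($x = -8 - 5 = -13$)
$s{\left(K \right)} = 1$ ($s{\left(K \right)} = \frac{2 K}{2 K} = 2 K \frac{1}{2 K} = 1$)
$\frac{129852 - 302055}{s{\left(R{\left(x \right)} \right)} - 406258} = \frac{129852 - 302055}{1 - 406258} = - \frac{172203}{-406257} = \left(-172203\right) \left(- \frac{1}{406257}\right) = \frac{57401}{135419}$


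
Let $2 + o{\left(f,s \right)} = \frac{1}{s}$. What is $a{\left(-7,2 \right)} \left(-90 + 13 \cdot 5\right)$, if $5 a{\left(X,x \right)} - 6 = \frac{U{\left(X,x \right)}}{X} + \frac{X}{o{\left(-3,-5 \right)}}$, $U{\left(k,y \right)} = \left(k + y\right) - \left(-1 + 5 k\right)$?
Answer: $- \frac{1830}{77} \approx -23.766$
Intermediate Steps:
$o{\left(f,s \right)} = -2 + \frac{1}{s}$
$U{\left(k,y \right)} = 1 + y - 4 k$ ($U{\left(k,y \right)} = \left(k + y\right) - \left(-1 + 5 k\right) = 1 + y - 4 k$)
$a{\left(X,x \right)} = \frac{6}{5} - \frac{X}{11} + \frac{1 + x - 4 X}{5 X}$ ($a{\left(X,x \right)} = \frac{6}{5} + \frac{\frac{1 + x - 4 X}{X} + \frac{X}{-2 + \frac{1}{-5}}}{5} = \frac{6}{5} + \frac{\frac{1 + x - 4 X}{X} + \frac{X}{-2 - \frac{1}{5}}}{5} = \frac{6}{5} + \frac{\frac{1 + x - 4 X}{X} + \frac{X}{- \frac{11}{5}}}{5} = \frac{6}{5} + \frac{\frac{1 + x - 4 X}{X} + X \left(- \frac{5}{11}\right)}{5} = \frac{6}{5} + \frac{\frac{1 + x - 4 X}{X} - \frac{5 X}{11}}{5} = \frac{6}{5} + \frac{- \frac{5 X}{11} + \frac{1 + x - 4 X}{X}}{5} = \frac{6}{5} - \left(\frac{X}{11} - \frac{1 + x - 4 X}{5 X}\right) = \frac{6}{5} - \frac{X}{11} + \frac{1 + x - 4 X}{5 X}$)
$a{\left(-7,2 \right)} \left(-90 + 13 \cdot 5\right) = \frac{11 - 5 \left(-7\right)^{2} + 11 \cdot 2 + 22 \left(-7\right)}{55 \left(-7\right)} \left(-90 + 13 \cdot 5\right) = \frac{1}{55} \left(- \frac{1}{7}\right) \left(11 - 245 + 22 - 154\right) \left(-90 + 65\right) = \frac{1}{55} \left(- \frac{1}{7}\right) \left(11 - 245 + 22 - 154\right) \left(-25\right) = \frac{1}{55} \left(- \frac{1}{7}\right) \left(-366\right) \left(-25\right) = \frac{366}{385} \left(-25\right) = - \frac{1830}{77}$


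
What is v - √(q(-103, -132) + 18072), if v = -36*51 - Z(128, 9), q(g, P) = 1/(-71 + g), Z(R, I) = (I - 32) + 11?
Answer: -1824 - √547147698/174 ≈ -1958.4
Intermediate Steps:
Z(R, I) = -21 + I (Z(R, I) = (-32 + I) + 11 = -21 + I)
v = -1824 (v = -36*51 - (-21 + 9) = -1836 - 1*(-12) = -1836 + 12 = -1824)
v - √(q(-103, -132) + 18072) = -1824 - √(1/(-71 - 103) + 18072) = -1824 - √(1/(-174) + 18072) = -1824 - √(-1/174 + 18072) = -1824 - √(3144527/174) = -1824 - √547147698/174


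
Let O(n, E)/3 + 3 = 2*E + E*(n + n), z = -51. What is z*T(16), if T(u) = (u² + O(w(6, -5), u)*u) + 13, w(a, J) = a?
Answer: -554727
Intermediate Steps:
O(n, E) = -9 + 6*E + 6*E*n (O(n, E) = -9 + 3*(2*E + E*(n + n)) = -9 + 3*(2*E + E*(2*n)) = -9 + 3*(2*E + 2*E*n) = -9 + (6*E + 6*E*n) = -9 + 6*E + 6*E*n)
T(u) = 13 + u² + u*(-9 + 42*u) (T(u) = (u² + (-9 + 6*u + 6*u*6)*u) + 13 = (u² + (-9 + 6*u + 36*u)*u) + 13 = (u² + (-9 + 42*u)*u) + 13 = (u² + u*(-9 + 42*u)) + 13 = 13 + u² + u*(-9 + 42*u))
z*T(16) = -51*(13 - 9*16 + 43*16²) = -51*(13 - 144 + 43*256) = -51*(13 - 144 + 11008) = -51*10877 = -554727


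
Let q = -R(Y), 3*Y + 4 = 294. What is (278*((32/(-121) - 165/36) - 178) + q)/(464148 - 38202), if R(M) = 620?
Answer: -37353925/309236796 ≈ -0.12079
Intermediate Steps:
Y = 290/3 (Y = -4/3 + (⅓)*294 = -4/3 + 98 = 290/3 ≈ 96.667)
q = -620 (q = -1*620 = -620)
(278*((32/(-121) - 165/36) - 178) + q)/(464148 - 38202) = (278*((32/(-121) - 165/36) - 178) - 620)/(464148 - 38202) = (278*((32*(-1/121) - 165*1/36) - 178) - 620)/425946 = (278*((-32/121 - 55/12) - 178) - 620)*(1/425946) = (278*(-7039/1452 - 178) - 620)*(1/425946) = (278*(-265495/1452) - 620)*(1/425946) = (-36903805/726 - 620)*(1/425946) = -37353925/726*1/425946 = -37353925/309236796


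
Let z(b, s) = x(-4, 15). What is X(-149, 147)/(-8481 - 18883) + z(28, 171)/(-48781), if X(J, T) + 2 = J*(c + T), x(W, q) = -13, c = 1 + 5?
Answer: 1112513751/1334843284 ≈ 0.83344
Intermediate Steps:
c = 6
z(b, s) = -13
X(J, T) = -2 + J*(6 + T)
X(-149, 147)/(-8481 - 18883) + z(28, 171)/(-48781) = (-2 + 6*(-149) - 149*147)/(-8481 - 18883) - 13/(-48781) = (-2 - 894 - 21903)/(-27364) - 13*(-1/48781) = -22799*(-1/27364) + 13/48781 = 22799/27364 + 13/48781 = 1112513751/1334843284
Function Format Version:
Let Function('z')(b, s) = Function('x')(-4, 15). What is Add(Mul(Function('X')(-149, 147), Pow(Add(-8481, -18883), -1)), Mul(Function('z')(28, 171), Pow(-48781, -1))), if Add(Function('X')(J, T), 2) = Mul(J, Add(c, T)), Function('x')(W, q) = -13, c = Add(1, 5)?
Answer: Rational(1112513751, 1334843284) ≈ 0.83344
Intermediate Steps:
c = 6
Function('z')(b, s) = -13
Function('X')(J, T) = Add(-2, Mul(J, Add(6, T)))
Add(Mul(Function('X')(-149, 147), Pow(Add(-8481, -18883), -1)), Mul(Function('z')(28, 171), Pow(-48781, -1))) = Add(Mul(Add(-2, Mul(6, -149), Mul(-149, 147)), Pow(Add(-8481, -18883), -1)), Mul(-13, Pow(-48781, -1))) = Add(Mul(Add(-2, -894, -21903), Pow(-27364, -1)), Mul(-13, Rational(-1, 48781))) = Add(Mul(-22799, Rational(-1, 27364)), Rational(13, 48781)) = Add(Rational(22799, 27364), Rational(13, 48781)) = Rational(1112513751, 1334843284)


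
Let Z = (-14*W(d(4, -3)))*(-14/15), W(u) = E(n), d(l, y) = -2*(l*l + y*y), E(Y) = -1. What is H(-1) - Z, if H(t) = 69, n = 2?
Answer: 1231/15 ≈ 82.067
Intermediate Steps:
d(l, y) = -2*l**2 - 2*y**2 (d(l, y) = -2*(l**2 + y**2) = -2*l**2 - 2*y**2)
W(u) = -1
Z = -196/15 (Z = (-14*(-1))*(-14/15) = 14*(-14*1/15) = 14*(-14/15) = -196/15 ≈ -13.067)
H(-1) - Z = 69 - 1*(-196/15) = 69 + 196/15 = 1231/15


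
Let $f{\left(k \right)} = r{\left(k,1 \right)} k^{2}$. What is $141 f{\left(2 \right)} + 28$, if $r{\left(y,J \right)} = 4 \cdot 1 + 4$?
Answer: $4540$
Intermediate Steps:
$r{\left(y,J \right)} = 8$ ($r{\left(y,J \right)} = 4 + 4 = 8$)
$f{\left(k \right)} = 8 k^{2}$
$141 f{\left(2 \right)} + 28 = 141 \cdot 8 \cdot 2^{2} + 28 = 141 \cdot 8 \cdot 4 + 28 = 141 \cdot 32 + 28 = 4512 + 28 = 4540$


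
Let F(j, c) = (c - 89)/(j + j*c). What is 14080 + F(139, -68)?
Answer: 131127197/9313 ≈ 14080.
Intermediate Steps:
F(j, c) = (-89 + c)/(j + c*j)
14080 + F(139, -68) = 14080 + (-89 - 68)/(139*(1 - 68)) = 14080 + (1/139)*(-157)/(-67) = 14080 + (1/139)*(-1/67)*(-157) = 14080 + 157/9313 = 131127197/9313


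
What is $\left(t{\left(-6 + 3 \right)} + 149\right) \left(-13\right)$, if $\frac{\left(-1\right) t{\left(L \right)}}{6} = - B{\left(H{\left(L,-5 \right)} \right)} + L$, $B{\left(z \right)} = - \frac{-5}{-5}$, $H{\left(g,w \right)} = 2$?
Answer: $-2093$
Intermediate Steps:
$B{\left(z \right)} = -1$ ($B{\left(z \right)} = - \frac{\left(-5\right) \left(-1\right)}{5} = \left(-1\right) 1 = -1$)
$t{\left(L \right)} = -6 - 6 L$ ($t{\left(L \right)} = - 6 \left(\left(-1\right) \left(-1\right) + L\right) = - 6 \left(1 + L\right) = -6 - 6 L$)
$\left(t{\left(-6 + 3 \right)} + 149\right) \left(-13\right) = \left(\left(-6 - 6 \left(-6 + 3\right)\right) + 149\right) \left(-13\right) = \left(\left(-6 - -18\right) + 149\right) \left(-13\right) = \left(\left(-6 + 18\right) + 149\right) \left(-13\right) = \left(12 + 149\right) \left(-13\right) = 161 \left(-13\right) = -2093$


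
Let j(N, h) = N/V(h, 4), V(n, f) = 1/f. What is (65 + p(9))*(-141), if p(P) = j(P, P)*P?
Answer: -54849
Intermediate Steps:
j(N, h) = 4*N (j(N, h) = N/(1/4) = N*4 = 4*N)
p(P) = 4*P**2 (p(P) = (4*P)*P = 4*P**2)
(65 + p(9))*(-141) = (65 + 4*9**2)*(-141) = (65 + 4*81)*(-141) = (65 + 324)*(-141) = 389*(-141) = -54849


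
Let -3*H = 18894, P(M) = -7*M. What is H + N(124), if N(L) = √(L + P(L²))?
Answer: -6298 + 34*I*√93 ≈ -6298.0 + 327.88*I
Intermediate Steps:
N(L) = √(L - 7*L²)
H = -6298 (H = -⅓*18894 = -6298)
H + N(124) = -6298 + √(124*(1 - 7*124)) = -6298 + √(124*(1 - 868)) = -6298 + √(124*(-867)) = -6298 + √(-107508) = -6298 + 34*I*√93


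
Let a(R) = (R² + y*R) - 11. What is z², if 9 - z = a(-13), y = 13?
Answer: 400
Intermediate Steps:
a(R) = -11 + R² + 13*R (a(R) = (R² + 13*R) - 11 = -11 + R² + 13*R)
z = 20 (z = 9 - (-11 + (-13)² + 13*(-13)) = 9 - (-11 + 169 - 169) = 9 - 1*(-11) = 9 + 11 = 20)
z² = 20² = 400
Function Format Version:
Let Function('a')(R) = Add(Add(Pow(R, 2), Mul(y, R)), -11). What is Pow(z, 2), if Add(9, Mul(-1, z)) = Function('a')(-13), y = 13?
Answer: 400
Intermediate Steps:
Function('a')(R) = Add(-11, Pow(R, 2), Mul(13, R)) (Function('a')(R) = Add(Add(Pow(R, 2), Mul(13, R)), -11) = Add(-11, Pow(R, 2), Mul(13, R)))
z = 20 (z = Add(9, Mul(-1, Add(-11, Pow(-13, 2), Mul(13, -13)))) = Add(9, Mul(-1, Add(-11, 169, -169))) = Add(9, Mul(-1, -11)) = Add(9, 11) = 20)
Pow(z, 2) = Pow(20, 2) = 400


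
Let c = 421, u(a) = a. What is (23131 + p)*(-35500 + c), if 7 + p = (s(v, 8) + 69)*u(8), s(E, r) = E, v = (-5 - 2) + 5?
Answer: -829969140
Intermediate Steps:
v = -2 (v = -7 + 5 = -2)
p = 529 (p = -7 + (-2 + 69)*8 = -7 + 67*8 = -7 + 536 = 529)
(23131 + p)*(-35500 + c) = (23131 + 529)*(-35500 + 421) = 23660*(-35079) = -829969140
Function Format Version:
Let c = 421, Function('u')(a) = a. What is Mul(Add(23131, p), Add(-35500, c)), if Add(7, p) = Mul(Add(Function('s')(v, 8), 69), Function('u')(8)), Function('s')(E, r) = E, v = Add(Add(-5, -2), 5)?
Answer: -829969140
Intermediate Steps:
v = -2 (v = Add(-7, 5) = -2)
p = 529 (p = Add(-7, Mul(Add(-2, 69), 8)) = Add(-7, Mul(67, 8)) = Add(-7, 536) = 529)
Mul(Add(23131, p), Add(-35500, c)) = Mul(Add(23131, 529), Add(-35500, 421)) = Mul(23660, -35079) = -829969140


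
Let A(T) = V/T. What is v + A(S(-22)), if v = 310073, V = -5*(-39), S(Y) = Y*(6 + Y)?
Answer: 109145891/352 ≈ 3.1007e+5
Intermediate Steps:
V = 195
A(T) = 195/T
v + A(S(-22)) = 310073 + 195/((-22*(6 - 22))) = 310073 + 195/((-22*(-16))) = 310073 + 195/352 = 109145891/352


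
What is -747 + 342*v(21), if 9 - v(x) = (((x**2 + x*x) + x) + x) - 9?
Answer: -310599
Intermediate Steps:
v(x) = 18 - 2*x - 2*x**2 (v(x) = 9 - ((((x**2 + x*x) + x) + x) - 9) = 9 - ((((x**2 + x**2) + x) + x) - 9) = 9 - (((2*x**2 + x) + x) - 9) = 9 - (((x + 2*x**2) + x) - 9) = 9 - ((2*x + 2*x**2) - 9) = 9 - (-9 + 2*x + 2*x**2) = 9 + (9 - 2*x - 2*x**2) = 18 - 2*x - 2*x**2)
-747 + 342*v(21) = -747 + 342*(18 - 2*21 - 2*21**2) = -747 + 342*(18 - 42 - 2*441) = -747 + 342*(18 - 42 - 882) = -747 + 342*(-906) = -747 - 309852 = -310599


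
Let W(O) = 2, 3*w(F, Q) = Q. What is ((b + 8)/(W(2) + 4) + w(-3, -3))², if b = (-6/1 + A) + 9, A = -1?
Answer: 4/9 ≈ 0.44444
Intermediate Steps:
w(F, Q) = Q/3
b = 2 (b = (-6/1 - 1) + 9 = (-6*1 - 1) + 9 = (-6 - 1) + 9 = -7 + 9 = 2)
((b + 8)/(W(2) + 4) + w(-3, -3))² = ((2 + 8)/(2 + 4) + (⅓)*(-3))² = (10/6 - 1)² = (10*(⅙) - 1)² = (5/3 - 1)² = (⅔)² = 4/9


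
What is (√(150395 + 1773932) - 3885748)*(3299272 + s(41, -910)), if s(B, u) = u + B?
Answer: -12816762860444 + 3298403*√1924327 ≈ -1.2812e+13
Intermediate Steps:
s(B, u) = B + u
(√(150395 + 1773932) - 3885748)*(3299272 + s(41, -910)) = (√(150395 + 1773932) - 3885748)*(3299272 + (41 - 910)) = (√1924327 - 3885748)*(3299272 - 869) = (-3885748 + √1924327)*3298403 = -12816762860444 + 3298403*√1924327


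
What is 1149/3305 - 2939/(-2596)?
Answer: 12696199/8579780 ≈ 1.4798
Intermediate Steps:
1149/3305 - 2939/(-2596) = 1149*(1/3305) - 2939*(-1/2596) = 1149/3305 + 2939/2596 = 12696199/8579780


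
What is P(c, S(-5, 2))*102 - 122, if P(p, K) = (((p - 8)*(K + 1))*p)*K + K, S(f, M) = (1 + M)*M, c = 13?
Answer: 278950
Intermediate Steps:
S(f, M) = M*(1 + M)
P(p, K) = K + K*p*(1 + K)*(-8 + p) (P(p, K) = (((-8 + p)*(1 + K))*p)*K + K = (((1 + K)*(-8 + p))*p)*K + K = (p*(1 + K)*(-8 + p))*K + K = K*p*(1 + K)*(-8 + p) + K = K + K*p*(1 + K)*(-8 + p))
P(c, S(-5, 2))*102 - 122 = ((2*(1 + 2))*(1 + 13² - 8*13 + (2*(1 + 2))*13² - 8*2*(1 + 2)*13))*102 - 122 = ((2*3)*(1 + 169 - 104 + (2*3)*169 - 8*2*3*13))*102 - 122 = (6*(1 + 169 - 104 + 6*169 - 8*6*13))*102 - 122 = (6*(1 + 169 - 104 + 1014 - 624))*102 - 122 = (6*456)*102 - 122 = 2736*102 - 122 = 279072 - 122 = 278950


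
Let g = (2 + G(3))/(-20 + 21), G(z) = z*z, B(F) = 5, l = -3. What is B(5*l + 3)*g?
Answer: 55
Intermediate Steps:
G(z) = z**2
g = 11 (g = (2 + 3**2)/(-20 + 21) = (2 + 9)/1 = 11*1 = 11)
B(5*l + 3)*g = 5*11 = 55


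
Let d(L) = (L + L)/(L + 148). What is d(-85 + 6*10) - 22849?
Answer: -2810477/123 ≈ -22849.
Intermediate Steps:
d(L) = 2*L/(148 + L) (d(L) = (2*L)/(148 + L) = 2*L/(148 + L))
d(-85 + 6*10) - 22849 = 2*(-85 + 6*10)/(148 + (-85 + 6*10)) - 22849 = 2*(-85 + 60)/(148 + (-85 + 60)) - 22849 = 2*(-25)/(148 - 25) - 22849 = 2*(-25)/123 - 22849 = 2*(-25)*(1/123) - 22849 = -50/123 - 22849 = -2810477/123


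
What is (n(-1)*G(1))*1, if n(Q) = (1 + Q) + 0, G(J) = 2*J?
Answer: 0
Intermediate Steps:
n(Q) = 1 + Q
(n(-1)*G(1))*1 = ((1 - 1)*(2*1))*1 = (0*2)*1 = 0*1 = 0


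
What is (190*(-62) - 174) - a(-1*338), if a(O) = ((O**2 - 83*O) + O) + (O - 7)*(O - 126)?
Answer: -313994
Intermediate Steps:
a(O) = O**2 - 82*O + (-126 + O)*(-7 + O) (a(O) = (O**2 - 82*O) + (-7 + O)*(-126 + O) = (O**2 - 82*O) + (-126 + O)*(-7 + O) = O**2 - 82*O + (-126 + O)*(-7 + O))
(190*(-62) - 174) - a(-1*338) = (190*(-62) - 174) - (882 - (-215)*338 + 2*(-1*338)**2) = (-11780 - 174) - (882 - 215*(-338) + 2*(-338)**2) = -11954 - (882 + 72670 + 2*114244) = -11954 - (882 + 72670 + 228488) = -11954 - 1*302040 = -11954 - 302040 = -313994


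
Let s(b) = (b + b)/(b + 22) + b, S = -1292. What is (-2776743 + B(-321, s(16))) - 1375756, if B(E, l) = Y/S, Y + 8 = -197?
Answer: -5365028503/1292 ≈ -4.1525e+6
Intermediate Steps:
Y = -205 (Y = -8 - 197 = -205)
s(b) = b + 2*b/(22 + b) (s(b) = (2*b)/(22 + b) + b = 2*b/(22 + b) + b = b + 2*b/(22 + b))
B(E, l) = 205/1292 (B(E, l) = -205/(-1292) = -205*(-1/1292) = 205/1292)
(-2776743 + B(-321, s(16))) - 1375756 = (-2776743 + 205/1292) - 1375756 = -3587551751/1292 - 1375756 = -5365028503/1292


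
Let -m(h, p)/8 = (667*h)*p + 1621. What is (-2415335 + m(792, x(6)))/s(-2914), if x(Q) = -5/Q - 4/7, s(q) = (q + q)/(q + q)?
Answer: 24558647/7 ≈ 3.5084e+6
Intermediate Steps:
s(q) = 1 (s(q) = (2*q)/((2*q)) = (2*q)*(1/(2*q)) = 1)
x(Q) = -4/7 - 5/Q (x(Q) = -5/Q - 4*⅐ = -5/Q - 4/7 = -4/7 - 5/Q)
m(h, p) = -12968 - 5336*h*p (m(h, p) = -8*((667*h)*p + 1621) = -8*(667*h*p + 1621) = -8*(1621 + 667*h*p) = -12968 - 5336*h*p)
(-2415335 + m(792, x(6)))/s(-2914) = (-2415335 + (-12968 - 5336*792*(-4/7 - 5/6)))/1 = (-2415335 + (-12968 - 5336*792*(-4/7 - 5*⅙)))*1 = (-2415335 + (-12968 - 5336*792*(-4/7 - ⅚)))*1 = (-2415335 + (-12968 - 5336*792*(-59/42)))*1 = (-2415335 + (-12968 + 41556768/7))*1 = (-2415335 + 41465992/7)*1 = (24558647/7)*1 = 24558647/7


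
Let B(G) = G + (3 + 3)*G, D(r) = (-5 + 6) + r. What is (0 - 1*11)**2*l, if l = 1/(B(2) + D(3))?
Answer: 121/18 ≈ 6.7222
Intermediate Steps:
D(r) = 1 + r
B(G) = 7*G (B(G) = G + 6*G = 7*G)
l = 1/18 (l = 1/(7*2 + (1 + 3)) = 1/(14 + 4) = 1/18 ≈ 0.055556)
(0 - 1*11)**2*l = (0 - 1*11)**2*(1/18) = (0 - 11)**2*(1/18) = (-11)**2*(1/18) = 121*(1/18) = 121/18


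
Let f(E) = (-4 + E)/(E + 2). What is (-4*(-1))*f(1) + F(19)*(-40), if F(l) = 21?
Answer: -844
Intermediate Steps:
f(E) = (-4 + E)/(2 + E)
(-4*(-1))*f(1) + F(19)*(-40) = (-4*(-1))*((-4 + 1)/(2 + 1)) + 21*(-40) = 4*(-3/3) - 840 = 4*((1/3)*(-3)) - 840 = 4*(-1) - 840 = -4 - 840 = -844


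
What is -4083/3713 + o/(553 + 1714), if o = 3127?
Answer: 2354390/8417371 ≈ 0.27971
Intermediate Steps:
-4083/3713 + o/(553 + 1714) = -4083/3713 + 3127/(553 + 1714) = -4083*1/3713 + 3127/2267 = -4083/3713 + 3127*(1/2267) = -4083/3713 + 3127/2267 = 2354390/8417371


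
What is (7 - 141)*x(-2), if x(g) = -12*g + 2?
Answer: -3484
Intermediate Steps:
x(g) = 2 - 12*g
(7 - 141)*x(-2) = (7 - 141)*(2 - 12*(-2)) = -134*(2 + 24) = -134*26 = -3484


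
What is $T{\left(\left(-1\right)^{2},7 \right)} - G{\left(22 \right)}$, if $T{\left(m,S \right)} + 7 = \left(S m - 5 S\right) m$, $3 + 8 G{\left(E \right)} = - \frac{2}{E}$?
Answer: $- \frac{1523}{44} \approx -34.614$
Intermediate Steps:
$G{\left(E \right)} = - \frac{3}{8} - \frac{1}{4 E}$ ($G{\left(E \right)} = - \frac{3}{8} + \frac{\left(-2\right) \frac{1}{E}}{8} = - \frac{3}{8} - \frac{1}{4 E}$)
$T{\left(m,S \right)} = -7 + m \left(- 5 S + S m\right)$ ($T{\left(m,S \right)} = -7 + \left(S m - 5 S\right) m = -7 + \left(- 5 S + S m\right) m = -7 + m \left(- 5 S + S m\right)$)
$T{\left(\left(-1\right)^{2},7 \right)} - G{\left(22 \right)} = \left(-7 + 7 \left(\left(-1\right)^{2}\right)^{2} - 35 \left(-1\right)^{2}\right) - \frac{-2 - 66}{8 \cdot 22} = \left(-7 + 7 \cdot 1^{2} - 35 \cdot 1\right) - \frac{1}{8} \cdot \frac{1}{22} \left(-2 - 66\right) = \left(-7 + 7 \cdot 1 - 35\right) - \frac{1}{8} \cdot \frac{1}{22} \left(-68\right) = \left(-7 + 7 - 35\right) - - \frac{17}{44} = -35 + \frac{17}{44} = - \frac{1523}{44}$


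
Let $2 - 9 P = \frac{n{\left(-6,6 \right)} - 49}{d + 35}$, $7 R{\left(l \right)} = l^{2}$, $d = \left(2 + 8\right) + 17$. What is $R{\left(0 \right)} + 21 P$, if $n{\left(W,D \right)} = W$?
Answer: $\frac{1253}{186} \approx 6.7366$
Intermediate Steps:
$d = 27$ ($d = 10 + 17 = 27$)
$R{\left(l \right)} = \frac{l^{2}}{7}$
$P = \frac{179}{558}$ ($P = \frac{2}{9} - \frac{\left(-6 - 49\right) \frac{1}{27 + 35}}{9} = \frac{2}{9} - \frac{\left(-55\right) \frac{1}{62}}{9} = \frac{2}{9} - - \frac{55}{558} = \frac{2}{9} + \frac{55}{558} = \frac{179}{558} \approx 0.32079$)
$R{\left(0 \right)} + 21 P = \frac{0^{2}}{7} + 21 \cdot \frac{179}{558} = \frac{1}{7} \cdot 0 + \frac{1253}{186} = 0 + \frac{1253}{186} = \frac{1253}{186}$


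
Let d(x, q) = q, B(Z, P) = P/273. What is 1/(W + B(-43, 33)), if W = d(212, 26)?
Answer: 91/2377 ≈ 0.038284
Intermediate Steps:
B(Z, P) = P/273 (B(Z, P) = P*(1/273) = P/273)
W = 26
1/(W + B(-43, 33)) = 1/(26 + (1/273)*33) = 1/(26 + 11/91) = 1/(2377/91) = 91/2377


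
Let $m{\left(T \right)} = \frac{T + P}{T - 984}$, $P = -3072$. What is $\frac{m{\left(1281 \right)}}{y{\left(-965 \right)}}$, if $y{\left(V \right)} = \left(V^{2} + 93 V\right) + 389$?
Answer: $- \frac{199}{27781677} \approx -7.163 \cdot 10^{-6}$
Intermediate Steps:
$y{\left(V \right)} = 389 + V^{2} + 93 V$
$m{\left(T \right)} = \frac{-3072 + T}{-984 + T}$ ($m{\left(T \right)} = \frac{T - 3072}{T - 984} = \frac{-3072 + T}{-984 + T}$)
$\frac{m{\left(1281 \right)}}{y{\left(-965 \right)}} = \frac{\frac{1}{-984 + 1281} \left(-3072 + 1281\right)}{389 + \left(-965\right)^{2} + 93 \left(-965\right)} = \frac{\frac{1}{297} \left(-1791\right)}{389 + 931225 - 89745} = \frac{\frac{1}{297} \left(-1791\right)}{841869} = \left(- \frac{199}{33}\right) \frac{1}{841869} = - \frac{199}{27781677}$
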